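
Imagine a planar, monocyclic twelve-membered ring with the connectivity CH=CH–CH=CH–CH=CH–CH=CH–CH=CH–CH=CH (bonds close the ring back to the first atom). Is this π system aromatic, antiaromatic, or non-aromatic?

All ring atoms are sp² and supply a p orbital to the ring (each doubly-bonded ring atom is sp² with one p-orbital electron); the conjugation is uninterrupted.
Tallying contributions gives 6 × 2 = 12 from the 6 double-bond units.
With 12 = 4·3 π electrons, Hückel's rule classifies the planar ring as antiaromatic.

Antiaromatic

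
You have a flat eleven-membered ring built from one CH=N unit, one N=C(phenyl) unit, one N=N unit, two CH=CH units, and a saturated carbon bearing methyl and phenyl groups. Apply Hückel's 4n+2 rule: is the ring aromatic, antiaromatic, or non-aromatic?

Non-aromatic

Because that saturated carbon is sp³ and has no p orbital in the ring π system at the C(methyl)(phenyl) position, the π system cannot extend all the way around the ring.
A ring that is not fully conjugated cannot be aromatic or antiaromatic regardless of its π-electron count.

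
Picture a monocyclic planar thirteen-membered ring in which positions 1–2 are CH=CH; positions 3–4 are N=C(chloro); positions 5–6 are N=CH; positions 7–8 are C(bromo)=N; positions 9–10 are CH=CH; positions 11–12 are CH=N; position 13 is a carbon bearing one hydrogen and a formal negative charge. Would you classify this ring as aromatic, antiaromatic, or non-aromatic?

Check conjugation: every atom in a ring double bond is sp² and brings one electron to the p orbital; each sp² =N– keeps its lone pair in-plane and puts one electron into the π system; the carbanion's lone pair occupies the p orbital — every position has a p orbital, so the cyclic π system is continuous.
π-electron count: 6 × 2 = 12 from the double-bond units + 2 from the CH(-) atom = 14.
14 = 4(3) + 2, which satisfies Hückel's 4n+2 rule.

Aromatic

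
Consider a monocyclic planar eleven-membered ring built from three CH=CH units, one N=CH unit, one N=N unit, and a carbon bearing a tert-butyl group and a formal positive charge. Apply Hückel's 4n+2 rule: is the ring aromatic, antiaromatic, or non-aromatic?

Check conjugation: every atom in a ring double bond is sp² and brings one electron to the p orbital; each =N– nitrogen is pyridine-type (lone pair in the sp² plane, one electron in the p orbital); the carbocation has an empty p orbital — every position has a p orbital, so the cyclic π system is continuous.
Adding the contributions, 5 × 2 = 10 from the double-bond units + 0 from the C(tert-butyl)(+) atom = 10.
That gives a 4n+2 count (10, n = 2).

Aromatic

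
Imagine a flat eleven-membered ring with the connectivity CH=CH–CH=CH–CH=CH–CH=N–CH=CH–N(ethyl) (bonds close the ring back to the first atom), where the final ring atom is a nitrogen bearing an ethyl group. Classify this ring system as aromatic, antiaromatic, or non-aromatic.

Check conjugation: each doubly-bonded ring atom is sp² with one p-orbital electron; the doubly-bonded nitrogens are pyridine-type — their lone pairs lie in the ring plane, leaving one electron in the p orbital; the pyrrole-type nitrogen donates its lone pair from the p orbital — every position has a p orbital, so the cyclic π system is continuous.
Tallying contributions gives 5 × 2 = 10 from the double-bond units + 2 from the N(ethyl) atom = 12.
12 is a 4n count (n = 3), so the planar conjugated ring is antiaromatic.

Antiaromatic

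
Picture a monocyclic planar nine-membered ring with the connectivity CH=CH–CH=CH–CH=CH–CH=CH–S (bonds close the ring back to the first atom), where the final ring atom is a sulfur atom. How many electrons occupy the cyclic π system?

10

All ring atoms are sp² and supply a p orbital to the ring (every atom in a ring double bond is sp² and brings one electron to the p orbital; the sulfur donates one lone pair from its p orbital); the conjugation is uninterrupted.
Counting π electrons: 4 × 2 = 8 from the double-bond units + 2 from the S atom = 10.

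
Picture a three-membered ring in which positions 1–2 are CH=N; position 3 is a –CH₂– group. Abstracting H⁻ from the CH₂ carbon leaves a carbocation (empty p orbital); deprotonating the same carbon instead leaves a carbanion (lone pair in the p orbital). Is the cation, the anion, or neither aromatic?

Both ions have a continuous loop of p orbitals — each ring atom is sp².
Cation: 1 × 2 + 0 = 2 π electrons → 4(0)+2, aromatic.
Anion: 1 × 2 + 2 = 4 π electrons → 4(1), antiaromatic.

The cation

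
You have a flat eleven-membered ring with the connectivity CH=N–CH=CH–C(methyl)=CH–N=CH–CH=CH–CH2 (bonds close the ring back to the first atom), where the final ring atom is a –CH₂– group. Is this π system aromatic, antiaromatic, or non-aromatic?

The CH2 position has four σ bonds — the tetrahedral CH₂ carbon is sp³ and has no p orbital in the ring π system — so the cyclic conjugation is interrupted.
Broken conjugation rules out both aromaticity and antiaromaticity.

Non-aromatic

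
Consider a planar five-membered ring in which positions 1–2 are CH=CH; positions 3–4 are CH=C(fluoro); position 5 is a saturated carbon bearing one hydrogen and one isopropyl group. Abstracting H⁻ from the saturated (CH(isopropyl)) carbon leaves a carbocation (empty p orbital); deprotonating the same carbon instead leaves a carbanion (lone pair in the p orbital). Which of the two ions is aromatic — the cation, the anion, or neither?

In either ion the ring is fully conjugated: every atom, including the new sp² carbon, supplies a p orbital.
Cation: 2 × 2 + 0 = 4 π electrons → 4(1), antiaromatic.
Anion: 2 × 2 + 2 = 6 π electrons → 4(1)+2, aromatic.

The anion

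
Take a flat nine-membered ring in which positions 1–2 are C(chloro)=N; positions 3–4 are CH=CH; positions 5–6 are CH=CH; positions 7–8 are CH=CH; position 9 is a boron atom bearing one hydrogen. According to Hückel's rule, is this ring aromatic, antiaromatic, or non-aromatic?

Antiaromatic

The p orbitals form a continuous loop: each doubly-bonded ring atom is sp² with one p-orbital electron; the doubly-bonded nitrogens are pyridine-type — their lone pairs lie in the ring plane, leaving one electron in the p orbital; the boron has an empty p orbital. The ring is fully conjugated.
π-electron count: 4 × 2 = 8 from the double-bond units + 0 from the BH atom = 8.
With 8 = 4·2 π electrons, Hückel's rule classifies the planar ring as antiaromatic.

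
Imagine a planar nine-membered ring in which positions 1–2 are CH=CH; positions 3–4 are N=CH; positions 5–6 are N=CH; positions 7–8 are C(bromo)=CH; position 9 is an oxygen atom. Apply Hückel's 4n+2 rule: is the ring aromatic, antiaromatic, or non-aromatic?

All ring atoms are sp² and supply a p orbital to the ring (every atom in a ring double bond is sp² and brings one electron to the p orbital; the doubly-bonded nitrogens are pyridine-type — their lone pairs lie in the ring plane, leaving one electron in the p orbital; the oxygen donates one lone pair from its p orbital); the conjugation is uninterrupted.
Counting π electrons: 4 × 2 = 8 from the double-bond units + 2 from the O atom = 10.
That gives a 4n+2 count (10, n = 2).

Aromatic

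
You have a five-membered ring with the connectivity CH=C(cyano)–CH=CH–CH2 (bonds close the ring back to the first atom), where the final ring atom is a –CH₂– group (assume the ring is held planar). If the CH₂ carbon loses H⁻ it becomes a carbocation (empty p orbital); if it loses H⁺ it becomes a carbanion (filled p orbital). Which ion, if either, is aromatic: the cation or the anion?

The anion

In both ions every ring atom is sp² and contributes a p orbital, so both rings are fully conjugated.
Cation: 2 × 2 + 0 = 4 π electrons → 4(1), antiaromatic.
Anion: 2 × 2 + 2 = 6 π electrons → 4(1)+2, aromatic.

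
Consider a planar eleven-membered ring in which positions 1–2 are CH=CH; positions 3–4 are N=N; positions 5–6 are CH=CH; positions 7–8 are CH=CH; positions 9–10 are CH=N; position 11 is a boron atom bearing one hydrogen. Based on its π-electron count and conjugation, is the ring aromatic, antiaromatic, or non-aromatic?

Aromatic

The p orbitals form a continuous loop: the double-bond atoms are sp², each contributing one p electron; each =N– nitrogen is pyridine-type (lone pair in the sp² plane, one electron in the p orbital); the boron has an empty p orbital. The ring is fully conjugated.
Counting π electrons: 5 × 2 = 10 from the double-bond units + 0 from the BH atom = 10.
10 = 4(2) + 2, which satisfies Hückel's 4n+2 rule.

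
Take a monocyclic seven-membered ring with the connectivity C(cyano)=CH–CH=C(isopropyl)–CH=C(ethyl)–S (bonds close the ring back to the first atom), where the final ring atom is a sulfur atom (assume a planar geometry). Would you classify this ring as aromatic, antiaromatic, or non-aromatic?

Antiaromatic

The p orbitals form a continuous loop: every atom in a ring double bond is sp² and brings one electron to the p orbital; the sulfur donates one lone pair from its p orbital. The ring is fully conjugated.
π-electron count: 3 × 2 = 6 from the double-bond units + 2 from the S atom = 8.
A 4n π count (8, n = 2) in a planar conjugated ring means antiaromatic.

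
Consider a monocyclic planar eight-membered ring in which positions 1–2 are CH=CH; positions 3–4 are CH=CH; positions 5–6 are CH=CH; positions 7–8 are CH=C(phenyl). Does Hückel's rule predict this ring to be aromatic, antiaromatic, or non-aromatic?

Antiaromatic

Check conjugation: each doubly-bonded ring atom is sp² with one p-orbital electron — every position has a p orbital, so the cyclic π system is continuous.
π-electron count: 4 × 2 = 8 from the 4 double-bond units.
With 8 = 4·2 π electrons, Hückel's rule classifies the planar ring as antiaromatic.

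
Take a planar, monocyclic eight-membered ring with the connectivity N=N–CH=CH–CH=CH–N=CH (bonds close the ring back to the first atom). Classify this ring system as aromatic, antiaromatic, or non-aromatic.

Antiaromatic

Check conjugation: the double-bond atoms are sp², each contributing one p electron; each =N– nitrogen is pyridine-type (lone pair in the sp² plane, one electron in the p orbital) — every position has a p orbital, so the cyclic π system is continuous.
Adding the contributions, 4 × 2 = 8 from the 4 double-bond units.
A 4n π count (8, n = 2) in a planar conjugated ring means antiaromatic.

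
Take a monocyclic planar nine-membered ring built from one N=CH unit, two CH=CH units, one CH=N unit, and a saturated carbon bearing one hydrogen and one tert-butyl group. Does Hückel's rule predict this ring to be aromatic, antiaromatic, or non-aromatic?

Because that saturated carbon is sp³ and has no p orbital in the ring π system at the CH(tert-butyl) position, the π system cannot extend all the way around the ring.
A ring that is not fully conjugated cannot be aromatic or antiaromatic regardless of its π-electron count.

Non-aromatic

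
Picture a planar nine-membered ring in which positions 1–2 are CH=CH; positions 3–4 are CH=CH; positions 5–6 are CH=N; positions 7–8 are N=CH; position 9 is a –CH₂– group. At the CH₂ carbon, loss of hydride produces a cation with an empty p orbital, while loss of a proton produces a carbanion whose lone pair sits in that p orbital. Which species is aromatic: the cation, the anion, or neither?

The anion

In either ion the ring is fully conjugated: every atom, including the new sp² carbon, supplies a p orbital.
Cation: 4 × 2 + 0 = 8 π electrons → 4(2), antiaromatic.
Anion: 4 × 2 + 2 = 10 π electrons → 4(2)+2, aromatic.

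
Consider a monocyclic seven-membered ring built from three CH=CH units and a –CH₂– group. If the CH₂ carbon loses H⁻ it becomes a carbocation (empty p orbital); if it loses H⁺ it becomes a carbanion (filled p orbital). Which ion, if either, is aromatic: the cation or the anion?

In both ions every ring atom is sp² and contributes a p orbital, so both rings are fully conjugated.
Cation: 3 × 2 + 0 = 6 π electrons → 4(1)+2, aromatic.
Anion: 3 × 2 + 2 = 8 π electrons → 4(2), antiaromatic.

The cation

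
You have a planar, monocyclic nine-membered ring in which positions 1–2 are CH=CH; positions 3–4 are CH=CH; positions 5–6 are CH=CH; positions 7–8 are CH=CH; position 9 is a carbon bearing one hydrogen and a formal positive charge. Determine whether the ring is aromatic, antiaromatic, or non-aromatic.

Check conjugation: each doubly-bonded ring atom is sp² with one p-orbital electron; the carbocation has an empty p orbital — every position has a p orbital, so the cyclic π system is continuous.
Adding the contributions, 4 × 2 = 8 from the double-bond units + 0 from the CH(+) atom = 8.
8 is a 4n count (n = 2), so the planar conjugated ring is antiaromatic.

Antiaromatic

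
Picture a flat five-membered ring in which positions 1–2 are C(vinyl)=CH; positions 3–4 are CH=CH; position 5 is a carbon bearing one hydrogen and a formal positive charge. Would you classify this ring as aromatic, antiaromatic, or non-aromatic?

Every ring atom contributes a p orbital perpendicular to the ring (each doubly-bonded ring atom is sp² with one p-orbital electron; the carbocation has an empty p orbital), so the π system is cyclic and fully conjugated.
Tallying contributions gives 2 × 2 = 4 from the double-bond units + 0 from the CH(+) atom = 4.
4 is a 4n count (n = 1), so the planar conjugated ring is antiaromatic.

Antiaromatic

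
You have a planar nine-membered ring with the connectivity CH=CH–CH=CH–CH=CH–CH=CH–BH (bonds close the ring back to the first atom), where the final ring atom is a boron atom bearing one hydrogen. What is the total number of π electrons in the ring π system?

Check conjugation: each doubly-bonded ring atom is sp² with one p-orbital electron; the boron has an empty p orbital — every position has a p orbital, so the cyclic π system is continuous.
Tallying contributions gives 4 × 2 = 8 from the double-bond units + 0 from the BH atom = 8.

8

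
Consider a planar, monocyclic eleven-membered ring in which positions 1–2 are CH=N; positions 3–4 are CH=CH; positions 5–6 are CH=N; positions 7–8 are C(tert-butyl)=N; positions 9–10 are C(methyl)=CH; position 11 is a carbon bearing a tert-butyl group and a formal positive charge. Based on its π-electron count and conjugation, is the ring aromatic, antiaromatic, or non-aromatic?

Aromatic

The p orbitals form a continuous loop: every atom in a ring double bond is sp² and brings one electron to the p orbital; the doubly-bonded nitrogens are pyridine-type — their lone pairs lie in the ring plane, leaving one electron in the p orbital; the carbocation has an empty p orbital. The ring is fully conjugated.
Counting π electrons: 5 × 2 = 10 from the double-bond units + 0 from the C(tert-butyl)(+) atom = 10.
Since 10 = 4·2 + 2, the ring meets the 4n+2 criterion.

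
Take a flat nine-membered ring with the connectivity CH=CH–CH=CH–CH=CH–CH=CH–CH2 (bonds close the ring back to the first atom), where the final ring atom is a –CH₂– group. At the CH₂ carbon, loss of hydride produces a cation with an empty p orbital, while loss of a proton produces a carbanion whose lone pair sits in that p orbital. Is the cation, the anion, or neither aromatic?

In both ions every ring atom is sp² and contributes a p orbital, so both rings are fully conjugated.
Cation: 4 × 2 + 0 = 8 π electrons → 4(2), antiaromatic.
Anion: 4 × 2 + 2 = 10 π electrons → 4(2)+2, aromatic.

The anion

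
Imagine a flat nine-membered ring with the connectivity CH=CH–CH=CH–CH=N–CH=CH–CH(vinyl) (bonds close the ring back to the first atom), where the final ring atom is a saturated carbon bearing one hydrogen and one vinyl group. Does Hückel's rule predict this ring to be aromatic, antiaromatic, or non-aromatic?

Non-aromatic

At the CH(vinyl) position, that saturated carbon is sp³ and has no p orbital in the ring π system; the ring's p-orbital overlap is broken there.
Hückel's rule only applies to fully conjugated rings, so this one is simply non-aromatic.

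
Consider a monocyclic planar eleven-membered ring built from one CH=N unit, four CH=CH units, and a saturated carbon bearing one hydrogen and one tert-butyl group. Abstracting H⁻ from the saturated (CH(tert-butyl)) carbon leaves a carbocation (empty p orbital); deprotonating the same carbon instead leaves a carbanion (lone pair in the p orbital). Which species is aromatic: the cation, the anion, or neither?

In both ions every ring atom is sp² and contributes a p orbital, so both rings are fully conjugated.
Cation: 5 × 2 + 0 = 10 π electrons → 4(2)+2, aromatic.
Anion: 5 × 2 + 2 = 12 π electrons → 4(3), antiaromatic.

The cation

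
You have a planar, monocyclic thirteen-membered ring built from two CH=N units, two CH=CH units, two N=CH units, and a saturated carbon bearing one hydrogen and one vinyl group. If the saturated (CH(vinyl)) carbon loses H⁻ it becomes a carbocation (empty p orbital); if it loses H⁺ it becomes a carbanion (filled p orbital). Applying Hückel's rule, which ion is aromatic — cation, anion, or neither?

The anion

Once that carbon is sp², every ring atom has a p orbital and both ions are fully conjugated.
Cation: 6 × 2 + 0 = 12 π electrons → 4(3), antiaromatic.
Anion: 6 × 2 + 2 = 14 π electrons → 4(3)+2, aromatic.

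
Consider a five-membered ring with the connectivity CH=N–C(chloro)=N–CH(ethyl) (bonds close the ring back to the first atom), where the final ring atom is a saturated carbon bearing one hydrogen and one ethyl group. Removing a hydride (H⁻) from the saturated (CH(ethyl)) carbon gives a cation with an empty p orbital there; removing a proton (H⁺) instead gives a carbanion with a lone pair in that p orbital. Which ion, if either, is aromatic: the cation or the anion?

Once that carbon is sp², every ring atom has a p orbital and both ions are fully conjugated.
Cation: 2 × 2 + 0 = 4 π electrons → 4(1), antiaromatic.
Anion: 2 × 2 + 2 = 6 π electrons → 4(1)+2, aromatic.

The anion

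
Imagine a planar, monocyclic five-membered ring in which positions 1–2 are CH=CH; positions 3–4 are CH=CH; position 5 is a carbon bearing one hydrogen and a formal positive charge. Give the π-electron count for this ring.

4

Every ring atom contributes a p orbital perpendicular to the ring (the double-bond atoms are sp², each contributing one p electron; the carbocation has an empty p orbital), so the π system is cyclic and fully conjugated.
Adding the contributions, 2 × 2 = 4 from the double-bond units + 0 from the CH(+) atom = 4.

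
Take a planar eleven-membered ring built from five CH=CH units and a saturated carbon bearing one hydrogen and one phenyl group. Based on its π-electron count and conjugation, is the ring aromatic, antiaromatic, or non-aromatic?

Non-aromatic

At the CH(phenyl) position, that saturated carbon is sp³ and has no p orbital in the ring π system; the ring's p-orbital overlap is broken there.
A ring that is not fully conjugated cannot be aromatic or antiaromatic regardless of its π-electron count.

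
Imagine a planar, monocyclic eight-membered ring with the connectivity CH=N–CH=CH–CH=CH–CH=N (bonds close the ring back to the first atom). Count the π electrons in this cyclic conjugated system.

The p orbitals form a continuous loop: the double-bond atoms are sp², each contributing one p electron; each =N– nitrogen is pyridine-type (lone pair in the sp² plane, one electron in the p orbital). The ring is fully conjugated.
Adding the contributions, 4 × 2 = 8 from the 4 double-bond units.

8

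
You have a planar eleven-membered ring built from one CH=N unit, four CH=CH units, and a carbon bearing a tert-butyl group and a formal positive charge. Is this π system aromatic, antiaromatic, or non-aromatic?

Aromatic

All ring atoms are sp² and supply a p orbital to the ring (every atom in a ring double bond is sp² and brings one electron to the p orbital; the doubly-bonded nitrogens are pyridine-type — their lone pairs lie in the ring plane, leaving one electron in the p orbital; the carbocation has an empty p orbital); the conjugation is uninterrupted.
Adding the contributions, 5 × 2 = 10 from the double-bond units + 0 from the C(tert-butyl)(+) atom = 10.
With 10 π electrons (n = 2), the Hückel 4n+2 condition holds.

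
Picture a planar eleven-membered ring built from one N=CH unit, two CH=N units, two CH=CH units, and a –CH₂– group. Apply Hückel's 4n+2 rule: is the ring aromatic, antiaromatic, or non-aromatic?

Because the tetrahedral CH₂ carbon is sp³ and has no p orbital in the ring π system at the CH2 position, the π system cannot extend all the way around the ring.
Without a continuous loop of overlapping p orbitals the Hückel electron count never comes into play.

Non-aromatic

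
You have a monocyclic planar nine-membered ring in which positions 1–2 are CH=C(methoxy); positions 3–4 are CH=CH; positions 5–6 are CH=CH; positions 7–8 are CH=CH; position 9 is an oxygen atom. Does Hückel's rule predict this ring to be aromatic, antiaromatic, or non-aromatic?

All ring atoms are sp² and supply a p orbital to the ring (the double-bond atoms are sp², each contributing one p electron; the oxygen donates one lone pair from its p orbital); the conjugation is uninterrupted.
Adding the contributions, 4 × 2 = 8 from the double-bond units + 2 from the O atom = 10.
10 = 4(2) + 2, which satisfies Hückel's 4n+2 rule.

Aromatic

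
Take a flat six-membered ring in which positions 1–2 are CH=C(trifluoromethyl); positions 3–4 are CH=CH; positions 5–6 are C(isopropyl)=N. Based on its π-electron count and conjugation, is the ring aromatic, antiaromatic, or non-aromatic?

Aromatic

The p orbitals form a continuous loop: the double-bond atoms are sp², each contributing one p electron; each sp² =N– keeps its lone pair in-plane and puts one electron into the π system. The ring is fully conjugated.
π-electron count: 3 × 2 = 6 from the 3 double-bond units.
With 6 π electrons (n = 1), the Hückel 4n+2 condition holds.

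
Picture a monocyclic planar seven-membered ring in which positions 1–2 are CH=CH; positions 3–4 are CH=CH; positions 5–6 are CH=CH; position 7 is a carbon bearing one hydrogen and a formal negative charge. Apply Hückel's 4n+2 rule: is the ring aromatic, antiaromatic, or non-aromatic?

Antiaromatic

The p orbitals form a continuous loop: the double-bond atoms are sp², each contributing one p electron; the carbanion's lone pair occupies the p orbital. The ring is fully conjugated.
Tallying contributions gives 3 × 2 = 6 from the double-bond units + 2 from the CH(-) atom = 8.
8 is a 4n count (n = 2), so the planar conjugated ring is antiaromatic.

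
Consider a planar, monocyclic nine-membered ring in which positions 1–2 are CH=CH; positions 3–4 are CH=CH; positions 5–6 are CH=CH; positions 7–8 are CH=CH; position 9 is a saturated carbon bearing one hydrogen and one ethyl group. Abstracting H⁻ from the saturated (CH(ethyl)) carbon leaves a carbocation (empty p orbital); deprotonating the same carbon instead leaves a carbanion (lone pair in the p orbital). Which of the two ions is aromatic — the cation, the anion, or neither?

In either ion the ring is fully conjugated: every atom, including the new sp² carbon, supplies a p orbital.
Cation: 4 × 2 + 0 = 8 π electrons → 4(2), antiaromatic.
Anion: 4 × 2 + 2 = 10 π electrons → 4(2)+2, aromatic.

The anion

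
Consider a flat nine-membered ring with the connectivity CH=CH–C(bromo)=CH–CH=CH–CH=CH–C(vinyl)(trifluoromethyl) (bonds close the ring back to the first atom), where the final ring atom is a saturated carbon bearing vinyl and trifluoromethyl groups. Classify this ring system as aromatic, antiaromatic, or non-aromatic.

Non-aromatic

The C(vinyl)(trifluoromethyl) position has four σ bonds — that saturated carbon is sp³ and has no p orbital in the ring π system — so the cyclic conjugation is interrupted.
A ring that is not fully conjugated cannot be aromatic or antiaromatic regardless of its π-electron count.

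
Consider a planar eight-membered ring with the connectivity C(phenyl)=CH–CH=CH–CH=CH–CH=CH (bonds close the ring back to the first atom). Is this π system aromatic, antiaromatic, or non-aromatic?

Antiaromatic

All ring atoms are sp² and supply a p orbital to the ring (each doubly-bonded ring atom is sp² with one p-orbital electron); the conjugation is uninterrupted.
Tallying contributions gives 4 × 2 = 8 from the 4 double-bond units.
8 is a 4n count (n = 2), so the planar conjugated ring is antiaromatic.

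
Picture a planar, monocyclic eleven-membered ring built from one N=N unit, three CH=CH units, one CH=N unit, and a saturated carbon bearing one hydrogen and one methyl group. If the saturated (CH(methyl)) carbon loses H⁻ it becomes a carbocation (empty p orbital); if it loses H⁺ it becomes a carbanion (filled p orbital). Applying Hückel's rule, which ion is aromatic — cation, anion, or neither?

Both ions have a continuous loop of p orbitals — each ring atom is sp².
Cation: 5 × 2 + 0 = 10 π electrons → 4(2)+2, aromatic.
Anion: 5 × 2 + 2 = 12 π electrons → 4(3), antiaromatic.

The cation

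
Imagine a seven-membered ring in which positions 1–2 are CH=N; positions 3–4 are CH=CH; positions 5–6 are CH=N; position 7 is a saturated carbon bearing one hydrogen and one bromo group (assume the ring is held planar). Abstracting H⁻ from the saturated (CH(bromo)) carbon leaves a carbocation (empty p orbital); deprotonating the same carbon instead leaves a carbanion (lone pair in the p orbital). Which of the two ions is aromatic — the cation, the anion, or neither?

Both ions have a continuous loop of p orbitals — each ring atom is sp².
Cation: 3 × 2 + 0 = 6 π electrons → 4(1)+2, aromatic.
Anion: 3 × 2 + 2 = 8 π electrons → 4(2), antiaromatic.

The cation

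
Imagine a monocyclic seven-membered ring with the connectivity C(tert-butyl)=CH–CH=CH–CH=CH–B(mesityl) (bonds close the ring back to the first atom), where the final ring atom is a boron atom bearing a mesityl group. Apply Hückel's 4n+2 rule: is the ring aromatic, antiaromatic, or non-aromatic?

Aromatic

All ring atoms are sp² and supply a p orbital to the ring (every atom in a ring double bond is sp² and brings one electron to the p orbital; the boron has an empty p orbital); the conjugation is uninterrupted.
Adding the contributions, 3 × 2 = 6 from the double-bond units + 0 from the B(mesityl) atom = 6.
6 = 4(1) + 2, which satisfies Hückel's 4n+2 rule.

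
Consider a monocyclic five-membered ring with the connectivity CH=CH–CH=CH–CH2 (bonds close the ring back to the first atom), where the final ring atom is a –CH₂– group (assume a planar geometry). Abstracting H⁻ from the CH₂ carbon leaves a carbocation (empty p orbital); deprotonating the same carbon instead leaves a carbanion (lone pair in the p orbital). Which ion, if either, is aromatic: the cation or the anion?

The anion

Both ions have a continuous loop of p orbitals — each ring atom is sp².
Cation: 2 × 2 + 0 = 4 π electrons → 4(1), antiaromatic.
Anion: 2 × 2 + 2 = 6 π electrons → 4(1)+2, aromatic.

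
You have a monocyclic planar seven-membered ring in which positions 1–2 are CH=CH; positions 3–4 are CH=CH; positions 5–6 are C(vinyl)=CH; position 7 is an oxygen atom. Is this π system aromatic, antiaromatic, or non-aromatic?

Check conjugation: every atom in a ring double bond is sp² and brings one electron to the p orbital; the oxygen donates one lone pair from its p orbital — every position has a p orbital, so the cyclic π system is continuous.
Counting π electrons: 3 × 2 = 6 from the double-bond units + 2 from the O atom = 8.
8 is a 4n count (n = 2), so the planar conjugated ring is antiaromatic.

Antiaromatic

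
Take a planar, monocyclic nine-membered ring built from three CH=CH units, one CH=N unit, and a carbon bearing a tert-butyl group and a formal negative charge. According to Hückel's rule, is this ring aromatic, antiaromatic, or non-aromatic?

All ring atoms are sp² and supply a p orbital to the ring (every atom in a ring double bond is sp² and brings one electron to the p orbital; the doubly-bonded nitrogens are pyridine-type — their lone pairs lie in the ring plane, leaving one electron in the p orbital; the carbanion's lone pair occupies the p orbital); the conjugation is uninterrupted.
Adding the contributions, 4 × 2 = 8 from the double-bond units + 2 from the C(tert-butyl)(-) atom = 10.
With 10 π electrons (n = 2), the Hückel 4n+2 condition holds.

Aromatic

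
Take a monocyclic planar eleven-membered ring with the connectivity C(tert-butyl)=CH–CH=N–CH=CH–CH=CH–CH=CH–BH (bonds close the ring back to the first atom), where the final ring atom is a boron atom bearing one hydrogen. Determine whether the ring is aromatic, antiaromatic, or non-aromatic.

All ring atoms are sp² and supply a p orbital to the ring (the double-bond atoms are sp², each contributing one p electron; each sp² =N– keeps its lone pair in-plane and puts one electron into the π system; the boron has an empty p orbital); the conjugation is uninterrupted.
Adding the contributions, 5 × 2 = 10 from the double-bond units + 0 from the BH atom = 10.
With 10 π electrons (n = 2), the Hückel 4n+2 condition holds.

Aromatic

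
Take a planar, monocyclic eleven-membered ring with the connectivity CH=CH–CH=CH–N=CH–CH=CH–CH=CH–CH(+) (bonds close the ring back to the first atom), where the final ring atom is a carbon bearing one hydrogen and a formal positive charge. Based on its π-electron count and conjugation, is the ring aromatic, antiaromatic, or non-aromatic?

Every ring atom contributes a p orbital perpendicular to the ring (every atom in a ring double bond is sp² and brings one electron to the p orbital; each sp² =N– keeps its lone pair in-plane and puts one electron into the π system; the carbocation has an empty p orbital), so the π system is cyclic and fully conjugated.
Adding the contributions, 5 × 2 = 10 from the double-bond units + 0 from the CH(+) atom = 10.
With 10 π electrons (n = 2), the Hückel 4n+2 condition holds.

Aromatic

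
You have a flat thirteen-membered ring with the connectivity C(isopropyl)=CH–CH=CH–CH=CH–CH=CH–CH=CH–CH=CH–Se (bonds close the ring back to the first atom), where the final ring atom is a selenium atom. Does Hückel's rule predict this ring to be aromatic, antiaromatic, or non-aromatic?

The p orbitals form a continuous loop: each doubly-bonded ring atom is sp² with one p-orbital electron; the selenium donates one lone pair from its p orbital. The ring is fully conjugated.
π-electron count: 6 × 2 = 12 from the double-bond units + 2 from the Se atom = 14.
Since 14 = 4·3 + 2, the ring meets the 4n+2 criterion.

Aromatic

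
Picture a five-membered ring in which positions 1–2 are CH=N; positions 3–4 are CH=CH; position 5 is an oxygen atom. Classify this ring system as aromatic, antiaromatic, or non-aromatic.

Aromatic

The p orbitals form a continuous loop: every atom in a ring double bond is sp² and brings one electron to the p orbital; each =N– nitrogen is pyridine-type (lone pair in the sp² plane, one electron in the p orbital); the oxygen donates one lone pair from its p orbital. The ring is fully conjugated.
Counting π electrons: 2 × 2 = 4 from the double-bond units + 2 from the O atom = 6.
With 6 π electrons (n = 1), the Hückel 4n+2 condition holds.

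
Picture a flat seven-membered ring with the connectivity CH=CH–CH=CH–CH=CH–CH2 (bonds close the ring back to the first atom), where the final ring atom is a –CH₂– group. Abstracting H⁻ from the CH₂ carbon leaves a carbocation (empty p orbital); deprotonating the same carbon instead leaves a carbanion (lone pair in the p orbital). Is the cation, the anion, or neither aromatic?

The cation

Both ions have a continuous loop of p orbitals — each ring atom is sp².
Cation: 3 × 2 + 0 = 6 π electrons → 4(1)+2, aromatic.
Anion: 3 × 2 + 2 = 8 π electrons → 4(2), antiaromatic.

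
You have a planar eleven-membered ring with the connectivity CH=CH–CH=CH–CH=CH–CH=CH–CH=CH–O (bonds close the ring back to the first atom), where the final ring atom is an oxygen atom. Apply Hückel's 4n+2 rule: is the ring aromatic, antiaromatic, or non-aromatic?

Antiaromatic

The p orbitals form a continuous loop: each doubly-bonded ring atom is sp² with one p-orbital electron; the oxygen donates one lone pair from its p orbital. The ring is fully conjugated.
Counting π electrons: 5 × 2 = 10 from the double-bond units + 2 from the O atom = 12.
A 4n π count (12, n = 3) in a planar conjugated ring means antiaromatic.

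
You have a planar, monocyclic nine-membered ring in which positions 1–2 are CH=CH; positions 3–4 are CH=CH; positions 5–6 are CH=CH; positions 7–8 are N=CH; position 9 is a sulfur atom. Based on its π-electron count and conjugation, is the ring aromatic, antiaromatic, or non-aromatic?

All ring atoms are sp² and supply a p orbital to the ring (every atom in a ring double bond is sp² and brings one electron to the p orbital; each sp² =N– keeps its lone pair in-plane and puts one electron into the π system; the sulfur donates one lone pair from its p orbital); the conjugation is uninterrupted.
π-electron count: 4 × 2 = 8 from the double-bond units + 2 from the S atom = 10.
Since 10 = 4·2 + 2, the ring meets the 4n+2 criterion.

Aromatic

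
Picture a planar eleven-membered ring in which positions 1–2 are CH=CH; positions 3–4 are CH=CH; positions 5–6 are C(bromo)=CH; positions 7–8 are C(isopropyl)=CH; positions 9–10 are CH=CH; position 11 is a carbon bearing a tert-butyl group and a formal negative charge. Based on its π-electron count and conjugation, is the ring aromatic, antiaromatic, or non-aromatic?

Antiaromatic

All ring atoms are sp² and supply a p orbital to the ring (each doubly-bonded ring atom is sp² with one p-orbital electron; the carbanion's lone pair occupies the p orbital); the conjugation is uninterrupted.
Tallying contributions gives 5 × 2 = 10 from the double-bond units + 2 from the C(tert-butyl)(-) atom = 12.
12 = 4(3); a planar, fully conjugated 4n system is antiaromatic.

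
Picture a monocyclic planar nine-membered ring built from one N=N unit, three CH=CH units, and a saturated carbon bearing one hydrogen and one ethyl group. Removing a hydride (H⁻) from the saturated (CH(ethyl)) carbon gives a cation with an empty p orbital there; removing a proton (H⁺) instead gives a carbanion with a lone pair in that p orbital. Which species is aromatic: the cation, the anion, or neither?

In both ions every ring atom is sp² and contributes a p orbital, so both rings are fully conjugated.
Cation: 4 × 2 + 0 = 8 π electrons → 4(2), antiaromatic.
Anion: 4 × 2 + 2 = 10 π electrons → 4(2)+2, aromatic.

The anion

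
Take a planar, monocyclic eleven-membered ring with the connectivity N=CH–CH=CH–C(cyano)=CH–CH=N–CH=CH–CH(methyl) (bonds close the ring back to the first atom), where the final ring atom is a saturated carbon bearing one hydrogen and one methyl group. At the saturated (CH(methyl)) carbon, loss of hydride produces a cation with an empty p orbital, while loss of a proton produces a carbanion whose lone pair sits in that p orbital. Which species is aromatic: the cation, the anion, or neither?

Once that carbon is sp², every ring atom has a p orbital and both ions are fully conjugated.
Cation: 5 × 2 + 0 = 10 π electrons → 4(2)+2, aromatic.
Anion: 5 × 2 + 2 = 12 π electrons → 4(3), antiaromatic.

The cation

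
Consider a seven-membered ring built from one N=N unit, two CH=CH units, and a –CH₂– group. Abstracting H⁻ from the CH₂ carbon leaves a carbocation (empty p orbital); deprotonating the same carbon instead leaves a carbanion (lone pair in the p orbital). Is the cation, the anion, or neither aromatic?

The cation

In both ions every ring atom is sp² and contributes a p orbital, so both rings are fully conjugated.
Cation: 3 × 2 + 0 = 6 π electrons → 4(1)+2, aromatic.
Anion: 3 × 2 + 2 = 8 π electrons → 4(2), antiaromatic.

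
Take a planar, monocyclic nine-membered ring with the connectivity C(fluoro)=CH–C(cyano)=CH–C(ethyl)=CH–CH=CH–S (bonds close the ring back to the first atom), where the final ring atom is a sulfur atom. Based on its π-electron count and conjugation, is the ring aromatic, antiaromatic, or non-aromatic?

All ring atoms are sp² and supply a p orbital to the ring (the double-bond atoms are sp², each contributing one p electron; the sulfur donates one lone pair from its p orbital); the conjugation is uninterrupted.
Adding the contributions, 4 × 2 = 8 from the double-bond units + 2 from the S atom = 10.
10 = 4(2) + 2, which satisfies Hückel's 4n+2 rule.

Aromatic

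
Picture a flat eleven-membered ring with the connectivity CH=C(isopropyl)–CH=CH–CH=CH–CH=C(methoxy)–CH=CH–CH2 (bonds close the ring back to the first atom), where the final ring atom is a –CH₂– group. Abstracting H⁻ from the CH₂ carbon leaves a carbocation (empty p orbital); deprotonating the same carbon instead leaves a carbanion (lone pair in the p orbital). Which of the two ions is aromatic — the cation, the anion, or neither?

The cation

In both ions every ring atom is sp² and contributes a p orbital, so both rings are fully conjugated.
Cation: 5 × 2 + 0 = 10 π electrons → 4(2)+2, aromatic.
Anion: 5 × 2 + 2 = 12 π electrons → 4(3), antiaromatic.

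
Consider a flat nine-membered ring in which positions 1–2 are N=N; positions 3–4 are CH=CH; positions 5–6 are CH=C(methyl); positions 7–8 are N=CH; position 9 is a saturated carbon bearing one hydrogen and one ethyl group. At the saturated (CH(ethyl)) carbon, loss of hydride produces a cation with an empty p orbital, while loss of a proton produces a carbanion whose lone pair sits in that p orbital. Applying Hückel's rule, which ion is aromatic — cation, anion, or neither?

The anion

Once that carbon is sp², every ring atom has a p orbital and both ions are fully conjugated.
Cation: 4 × 2 + 0 = 8 π electrons → 4(2), antiaromatic.
Anion: 4 × 2 + 2 = 10 π electrons → 4(2)+2, aromatic.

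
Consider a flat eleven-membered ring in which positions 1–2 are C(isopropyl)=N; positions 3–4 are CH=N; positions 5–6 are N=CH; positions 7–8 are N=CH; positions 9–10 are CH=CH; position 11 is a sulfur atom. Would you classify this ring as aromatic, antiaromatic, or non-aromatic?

Antiaromatic

Every ring atom contributes a p orbital perpendicular to the ring (every atom in a ring double bond is sp² and brings one electron to the p orbital; each =N– nitrogen is pyridine-type (lone pair in the sp² plane, one electron in the p orbital); the sulfur donates one lone pair from its p orbital), so the π system is cyclic and fully conjugated.
π-electron count: 5 × 2 = 10 from the double-bond units + 2 from the S atom = 12.
With 12 = 4·3 π electrons, Hückel's rule classifies the planar ring as antiaromatic.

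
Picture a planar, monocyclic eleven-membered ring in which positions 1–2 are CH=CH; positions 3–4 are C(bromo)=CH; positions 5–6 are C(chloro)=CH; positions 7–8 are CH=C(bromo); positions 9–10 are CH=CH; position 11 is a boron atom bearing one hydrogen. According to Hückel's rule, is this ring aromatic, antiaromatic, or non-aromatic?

Aromatic

The p orbitals form a continuous loop: the double-bond atoms are sp², each contributing one p electron; the boron has an empty p orbital. The ring is fully conjugated.
Tallying contributions gives 5 × 2 = 10 from the double-bond units + 0 from the BH atom = 10.
Since 10 = 4·2 + 2, the ring meets the 4n+2 criterion.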